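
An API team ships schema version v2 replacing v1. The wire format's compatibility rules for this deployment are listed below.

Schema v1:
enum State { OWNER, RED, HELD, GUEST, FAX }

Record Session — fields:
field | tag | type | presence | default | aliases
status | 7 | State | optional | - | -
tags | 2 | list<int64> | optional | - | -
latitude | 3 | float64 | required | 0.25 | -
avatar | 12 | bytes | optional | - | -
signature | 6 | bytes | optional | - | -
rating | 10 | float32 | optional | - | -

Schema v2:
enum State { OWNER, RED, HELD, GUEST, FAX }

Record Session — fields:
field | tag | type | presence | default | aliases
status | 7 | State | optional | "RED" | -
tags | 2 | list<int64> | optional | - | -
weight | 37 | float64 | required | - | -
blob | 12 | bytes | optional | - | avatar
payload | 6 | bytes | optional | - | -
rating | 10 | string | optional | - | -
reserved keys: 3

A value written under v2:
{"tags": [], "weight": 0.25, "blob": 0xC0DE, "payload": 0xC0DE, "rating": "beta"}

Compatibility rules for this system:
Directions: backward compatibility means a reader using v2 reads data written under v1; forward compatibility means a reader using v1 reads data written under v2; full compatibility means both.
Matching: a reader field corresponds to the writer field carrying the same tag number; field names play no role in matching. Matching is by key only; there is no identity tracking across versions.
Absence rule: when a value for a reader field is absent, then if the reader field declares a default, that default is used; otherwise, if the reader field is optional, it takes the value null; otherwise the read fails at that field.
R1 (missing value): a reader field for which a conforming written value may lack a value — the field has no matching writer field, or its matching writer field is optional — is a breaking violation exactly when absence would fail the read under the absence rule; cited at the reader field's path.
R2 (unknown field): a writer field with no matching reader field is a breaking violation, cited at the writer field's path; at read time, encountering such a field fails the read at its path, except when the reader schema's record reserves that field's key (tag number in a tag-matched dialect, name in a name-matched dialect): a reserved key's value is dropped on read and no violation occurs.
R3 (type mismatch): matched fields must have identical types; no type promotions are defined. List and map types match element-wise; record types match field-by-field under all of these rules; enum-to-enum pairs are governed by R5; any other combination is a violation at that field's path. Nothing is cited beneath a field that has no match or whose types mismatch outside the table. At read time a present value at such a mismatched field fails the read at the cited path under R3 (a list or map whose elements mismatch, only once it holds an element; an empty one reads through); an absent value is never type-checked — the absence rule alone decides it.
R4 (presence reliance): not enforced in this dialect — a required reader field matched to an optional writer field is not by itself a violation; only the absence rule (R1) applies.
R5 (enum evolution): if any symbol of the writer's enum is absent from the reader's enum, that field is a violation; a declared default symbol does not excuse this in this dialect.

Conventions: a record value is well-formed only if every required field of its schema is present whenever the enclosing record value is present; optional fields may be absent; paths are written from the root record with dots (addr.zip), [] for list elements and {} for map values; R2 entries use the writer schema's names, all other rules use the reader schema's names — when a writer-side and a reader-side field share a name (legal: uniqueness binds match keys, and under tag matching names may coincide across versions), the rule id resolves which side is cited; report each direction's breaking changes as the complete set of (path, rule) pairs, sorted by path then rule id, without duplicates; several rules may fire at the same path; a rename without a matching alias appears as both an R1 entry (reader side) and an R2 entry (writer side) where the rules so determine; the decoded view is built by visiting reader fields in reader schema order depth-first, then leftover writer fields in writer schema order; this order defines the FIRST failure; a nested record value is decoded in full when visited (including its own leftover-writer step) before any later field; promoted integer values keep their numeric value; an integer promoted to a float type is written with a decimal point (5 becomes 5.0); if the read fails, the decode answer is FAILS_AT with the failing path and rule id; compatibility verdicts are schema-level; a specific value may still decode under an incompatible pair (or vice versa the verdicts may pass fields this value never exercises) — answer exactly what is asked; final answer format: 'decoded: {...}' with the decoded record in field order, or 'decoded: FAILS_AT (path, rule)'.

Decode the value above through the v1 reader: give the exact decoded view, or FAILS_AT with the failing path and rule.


decoded: FAILS_AT (rating, R3)

arrows below run writer -> reader for Session
decoding the Session value with the v1 reader:
  status := null (missing; optional => null)
  tags := []
  latitude := 0.25 (missing; default applied)
  avatar := 0xC0DE (from writer blob)
  signature := 0xC0DE (from writer payload)
  read fails at rating under R3
  => FAILS_AT (rating, R3)
checking off the Session differences that do not matter here:
  field status in record Session: default set to "RED" -> matters for Session compatibility verdicts, not for this value's decode
  removed field latitude from record Session -> no rule fires on it and the decoded Session view is identical with or without it
  renamed field signature to payload in record Session -> matters for Session compatibility verdicts, not for this value's decode
  renamed field avatar to blob in record Session (alias avatar declared on the renamed field) -> matters for Session compatibility verdicts, not for this value's decode
  added field weight to record Session: required float64, tag 37 (in v2 it sits immediately before blob) -> matters for Session compatibility verdicts, not for this value's decode


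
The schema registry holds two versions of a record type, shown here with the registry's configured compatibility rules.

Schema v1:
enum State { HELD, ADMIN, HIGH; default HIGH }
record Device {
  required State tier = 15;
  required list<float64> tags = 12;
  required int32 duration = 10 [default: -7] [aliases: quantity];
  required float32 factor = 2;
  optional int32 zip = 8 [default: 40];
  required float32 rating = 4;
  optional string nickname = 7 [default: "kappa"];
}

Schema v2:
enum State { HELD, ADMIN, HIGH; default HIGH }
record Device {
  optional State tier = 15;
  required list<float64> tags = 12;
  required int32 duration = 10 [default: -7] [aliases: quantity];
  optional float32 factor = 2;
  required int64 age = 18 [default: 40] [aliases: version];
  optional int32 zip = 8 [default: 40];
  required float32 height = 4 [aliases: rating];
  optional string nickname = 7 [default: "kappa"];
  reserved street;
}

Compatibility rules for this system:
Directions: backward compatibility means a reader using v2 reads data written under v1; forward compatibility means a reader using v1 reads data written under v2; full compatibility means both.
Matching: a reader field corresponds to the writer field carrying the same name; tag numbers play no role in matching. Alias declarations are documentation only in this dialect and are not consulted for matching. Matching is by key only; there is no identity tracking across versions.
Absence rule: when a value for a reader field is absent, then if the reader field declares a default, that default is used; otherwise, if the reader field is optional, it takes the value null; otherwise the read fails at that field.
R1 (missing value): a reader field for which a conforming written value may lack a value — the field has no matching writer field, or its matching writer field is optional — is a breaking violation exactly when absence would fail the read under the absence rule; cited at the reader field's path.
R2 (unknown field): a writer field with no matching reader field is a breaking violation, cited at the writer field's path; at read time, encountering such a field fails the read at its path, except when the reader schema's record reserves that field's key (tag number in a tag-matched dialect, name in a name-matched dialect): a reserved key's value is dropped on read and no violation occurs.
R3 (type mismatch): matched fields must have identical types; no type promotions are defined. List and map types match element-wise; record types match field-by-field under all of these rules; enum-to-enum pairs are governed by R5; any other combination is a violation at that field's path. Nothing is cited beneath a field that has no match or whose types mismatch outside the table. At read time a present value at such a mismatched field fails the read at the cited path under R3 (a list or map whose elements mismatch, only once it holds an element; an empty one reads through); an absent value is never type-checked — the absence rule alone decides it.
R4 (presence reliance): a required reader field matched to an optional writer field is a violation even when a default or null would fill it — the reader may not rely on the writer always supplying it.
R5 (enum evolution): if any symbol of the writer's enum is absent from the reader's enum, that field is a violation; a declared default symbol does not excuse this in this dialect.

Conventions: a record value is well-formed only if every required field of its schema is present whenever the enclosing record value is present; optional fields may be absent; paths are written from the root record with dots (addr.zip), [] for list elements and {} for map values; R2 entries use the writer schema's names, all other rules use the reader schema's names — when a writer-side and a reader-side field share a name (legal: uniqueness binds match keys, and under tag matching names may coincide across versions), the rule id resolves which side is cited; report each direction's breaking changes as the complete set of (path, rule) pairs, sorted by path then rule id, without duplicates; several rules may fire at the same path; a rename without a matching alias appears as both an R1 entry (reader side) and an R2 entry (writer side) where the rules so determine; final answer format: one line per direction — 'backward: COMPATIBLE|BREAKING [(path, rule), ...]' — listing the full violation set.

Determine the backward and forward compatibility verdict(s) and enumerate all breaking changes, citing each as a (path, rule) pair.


backward: BREAKING [(height, R1), (rating, R2)]; forward: BREAKING [(age, R2), (factor, R1), (factor, R4), (height, R2), (rating, R1), (tier, R1), (tier, R4)]

arrows below run writer -> reader for Device
backward pass over Device, reader schema v2, writer schema v1:
  tier <- tier (State -> State, writer required)
  tags <- tags (list<float64> -> list<float64>, writer required)
  duration <- duration (int32 -> int32, writer required)
  factor <- factor (float32 -> float32, writer required)
  age: no writer match
  zip <- zip (int32 -> int32, writer optional)
  height: no writer match
  nickname <- nickname (string -> string, writer optional)
  writer rating: unknown to reader
  breaking: (height, R1)
  breaking: (rating, R2)
  => 2 violation(s): backward is BREAKING for Device
forward pass over Device, reader schema v1, writer schema v2:
  tier <- tier (State -> State, writer optional)
  tags <- tags (list<float64> -> list<float64>, writer required)
  duration <- duration (int32 -> int32, writer required)
  factor <- factor (float32 -> float32, writer optional)
  zip <- zip (int32 -> int32, writer optional)
  rating: no writer match
  nickname <- nickname (string -> string, writer optional)
  writer age: unknown to reader
  writer height: unknown to reader
  breaking: (age, R2)
  breaking: (factor, R1)
  breaking: (factor, R4)
  breaking: (height, R2)
  breaking: (rating, R1)
  breaking: (tier, R1)
  breaking: (tier, R4)
  => 7 violation(s): forward is BREAKING for Device


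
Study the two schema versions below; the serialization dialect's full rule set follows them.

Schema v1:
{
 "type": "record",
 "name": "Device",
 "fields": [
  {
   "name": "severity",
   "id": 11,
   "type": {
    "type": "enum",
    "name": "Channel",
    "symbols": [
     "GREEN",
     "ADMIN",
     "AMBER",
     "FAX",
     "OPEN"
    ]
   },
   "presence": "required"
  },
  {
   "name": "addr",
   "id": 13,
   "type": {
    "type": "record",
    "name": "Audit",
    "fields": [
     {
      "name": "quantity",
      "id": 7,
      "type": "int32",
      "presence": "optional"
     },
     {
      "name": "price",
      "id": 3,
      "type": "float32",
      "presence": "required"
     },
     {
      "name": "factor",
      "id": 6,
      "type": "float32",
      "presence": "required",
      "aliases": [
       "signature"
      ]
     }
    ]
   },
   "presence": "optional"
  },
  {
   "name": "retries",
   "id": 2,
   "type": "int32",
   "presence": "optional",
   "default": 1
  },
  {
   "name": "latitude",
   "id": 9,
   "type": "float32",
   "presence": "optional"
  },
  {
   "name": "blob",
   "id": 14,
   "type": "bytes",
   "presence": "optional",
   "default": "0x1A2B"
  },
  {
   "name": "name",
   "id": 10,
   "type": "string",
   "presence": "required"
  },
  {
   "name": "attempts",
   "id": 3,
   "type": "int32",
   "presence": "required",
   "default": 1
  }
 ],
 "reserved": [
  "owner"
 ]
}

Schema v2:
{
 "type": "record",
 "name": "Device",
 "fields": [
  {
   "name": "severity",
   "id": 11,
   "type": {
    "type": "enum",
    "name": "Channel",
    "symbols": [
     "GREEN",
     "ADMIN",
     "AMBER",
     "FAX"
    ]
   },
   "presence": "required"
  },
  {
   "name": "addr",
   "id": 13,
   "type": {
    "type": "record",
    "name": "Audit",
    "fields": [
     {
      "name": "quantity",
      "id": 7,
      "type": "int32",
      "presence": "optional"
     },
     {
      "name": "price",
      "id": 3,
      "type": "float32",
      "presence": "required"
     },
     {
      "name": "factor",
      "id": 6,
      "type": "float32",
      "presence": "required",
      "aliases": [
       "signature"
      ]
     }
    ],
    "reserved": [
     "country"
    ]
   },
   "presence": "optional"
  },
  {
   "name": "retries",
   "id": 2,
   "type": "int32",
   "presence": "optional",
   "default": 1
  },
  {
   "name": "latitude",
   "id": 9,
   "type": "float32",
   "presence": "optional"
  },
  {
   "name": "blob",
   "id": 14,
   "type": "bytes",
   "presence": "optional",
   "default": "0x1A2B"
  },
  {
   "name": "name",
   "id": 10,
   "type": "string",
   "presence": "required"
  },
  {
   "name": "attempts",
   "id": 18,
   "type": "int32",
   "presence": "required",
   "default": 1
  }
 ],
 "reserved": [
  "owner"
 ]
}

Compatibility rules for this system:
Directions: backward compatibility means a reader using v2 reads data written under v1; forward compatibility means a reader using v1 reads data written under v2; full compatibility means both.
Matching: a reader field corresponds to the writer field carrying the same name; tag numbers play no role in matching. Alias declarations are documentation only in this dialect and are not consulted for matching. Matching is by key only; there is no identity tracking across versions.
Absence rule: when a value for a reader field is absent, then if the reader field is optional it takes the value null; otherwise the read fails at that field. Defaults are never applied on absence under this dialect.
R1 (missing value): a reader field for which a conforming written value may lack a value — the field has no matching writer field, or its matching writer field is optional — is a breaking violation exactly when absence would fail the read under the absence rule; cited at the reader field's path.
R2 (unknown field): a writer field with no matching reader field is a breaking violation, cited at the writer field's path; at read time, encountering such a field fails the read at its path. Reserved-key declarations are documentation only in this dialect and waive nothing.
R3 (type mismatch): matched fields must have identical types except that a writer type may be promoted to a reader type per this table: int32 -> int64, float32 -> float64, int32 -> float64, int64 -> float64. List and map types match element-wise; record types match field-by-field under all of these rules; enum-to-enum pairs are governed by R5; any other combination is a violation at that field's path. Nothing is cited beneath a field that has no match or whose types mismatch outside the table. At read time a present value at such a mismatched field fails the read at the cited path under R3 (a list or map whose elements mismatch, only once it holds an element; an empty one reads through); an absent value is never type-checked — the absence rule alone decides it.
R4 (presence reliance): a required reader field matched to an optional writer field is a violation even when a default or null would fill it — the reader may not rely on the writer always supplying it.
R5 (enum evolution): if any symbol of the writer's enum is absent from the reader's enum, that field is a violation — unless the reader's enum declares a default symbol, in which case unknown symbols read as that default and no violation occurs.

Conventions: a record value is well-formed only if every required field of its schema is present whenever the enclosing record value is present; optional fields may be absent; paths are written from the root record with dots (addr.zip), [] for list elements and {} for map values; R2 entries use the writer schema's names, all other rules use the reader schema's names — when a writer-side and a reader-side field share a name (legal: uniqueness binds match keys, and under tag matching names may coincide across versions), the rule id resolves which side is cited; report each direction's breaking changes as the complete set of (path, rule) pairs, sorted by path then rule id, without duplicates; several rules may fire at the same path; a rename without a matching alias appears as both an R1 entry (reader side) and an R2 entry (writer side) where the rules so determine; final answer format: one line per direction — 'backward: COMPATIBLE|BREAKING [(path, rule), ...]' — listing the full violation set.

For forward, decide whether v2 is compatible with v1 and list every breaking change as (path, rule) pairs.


the writer's type comes first in each Device pair
forward on Device — v1 reading data written by v2:
  severity: paired with writer severity (Channel -> Channel; writer required)
  addr: paired with writer addr (Audit -> Audit; writer optional)
  retries: paired with writer retries (int32 -> int32; writer optional)
  latitude: paired with writer latitude (float32 -> float32; writer optional)
  blob: paired with writer blob (bytes -> bytes; writer optional)
  name: paired with writer name (string -> string; writer required)
  attempts: paired with writer attempts (int32 -> int32; writer required)
  addr.quantity: paired with writer addr.quantity (int32 -> int32; writer optional)
  addr.price: paired with writer addr.price (float32 -> float32; writer required)
  addr.factor: paired with writer addr.factor (float32 -> float32; writer required)
  => forward: COMPATIBLE
ruling out the remaining Device differences:
  enum Channel (field severity in record Device): symbol OPEN removed -> affects backward compatibility only, which is not asked
  field attempts in record Device: tag 3 changed to 18 -> inert for the asked Device verdict: nothing fires

forward: COMPATIBLE []


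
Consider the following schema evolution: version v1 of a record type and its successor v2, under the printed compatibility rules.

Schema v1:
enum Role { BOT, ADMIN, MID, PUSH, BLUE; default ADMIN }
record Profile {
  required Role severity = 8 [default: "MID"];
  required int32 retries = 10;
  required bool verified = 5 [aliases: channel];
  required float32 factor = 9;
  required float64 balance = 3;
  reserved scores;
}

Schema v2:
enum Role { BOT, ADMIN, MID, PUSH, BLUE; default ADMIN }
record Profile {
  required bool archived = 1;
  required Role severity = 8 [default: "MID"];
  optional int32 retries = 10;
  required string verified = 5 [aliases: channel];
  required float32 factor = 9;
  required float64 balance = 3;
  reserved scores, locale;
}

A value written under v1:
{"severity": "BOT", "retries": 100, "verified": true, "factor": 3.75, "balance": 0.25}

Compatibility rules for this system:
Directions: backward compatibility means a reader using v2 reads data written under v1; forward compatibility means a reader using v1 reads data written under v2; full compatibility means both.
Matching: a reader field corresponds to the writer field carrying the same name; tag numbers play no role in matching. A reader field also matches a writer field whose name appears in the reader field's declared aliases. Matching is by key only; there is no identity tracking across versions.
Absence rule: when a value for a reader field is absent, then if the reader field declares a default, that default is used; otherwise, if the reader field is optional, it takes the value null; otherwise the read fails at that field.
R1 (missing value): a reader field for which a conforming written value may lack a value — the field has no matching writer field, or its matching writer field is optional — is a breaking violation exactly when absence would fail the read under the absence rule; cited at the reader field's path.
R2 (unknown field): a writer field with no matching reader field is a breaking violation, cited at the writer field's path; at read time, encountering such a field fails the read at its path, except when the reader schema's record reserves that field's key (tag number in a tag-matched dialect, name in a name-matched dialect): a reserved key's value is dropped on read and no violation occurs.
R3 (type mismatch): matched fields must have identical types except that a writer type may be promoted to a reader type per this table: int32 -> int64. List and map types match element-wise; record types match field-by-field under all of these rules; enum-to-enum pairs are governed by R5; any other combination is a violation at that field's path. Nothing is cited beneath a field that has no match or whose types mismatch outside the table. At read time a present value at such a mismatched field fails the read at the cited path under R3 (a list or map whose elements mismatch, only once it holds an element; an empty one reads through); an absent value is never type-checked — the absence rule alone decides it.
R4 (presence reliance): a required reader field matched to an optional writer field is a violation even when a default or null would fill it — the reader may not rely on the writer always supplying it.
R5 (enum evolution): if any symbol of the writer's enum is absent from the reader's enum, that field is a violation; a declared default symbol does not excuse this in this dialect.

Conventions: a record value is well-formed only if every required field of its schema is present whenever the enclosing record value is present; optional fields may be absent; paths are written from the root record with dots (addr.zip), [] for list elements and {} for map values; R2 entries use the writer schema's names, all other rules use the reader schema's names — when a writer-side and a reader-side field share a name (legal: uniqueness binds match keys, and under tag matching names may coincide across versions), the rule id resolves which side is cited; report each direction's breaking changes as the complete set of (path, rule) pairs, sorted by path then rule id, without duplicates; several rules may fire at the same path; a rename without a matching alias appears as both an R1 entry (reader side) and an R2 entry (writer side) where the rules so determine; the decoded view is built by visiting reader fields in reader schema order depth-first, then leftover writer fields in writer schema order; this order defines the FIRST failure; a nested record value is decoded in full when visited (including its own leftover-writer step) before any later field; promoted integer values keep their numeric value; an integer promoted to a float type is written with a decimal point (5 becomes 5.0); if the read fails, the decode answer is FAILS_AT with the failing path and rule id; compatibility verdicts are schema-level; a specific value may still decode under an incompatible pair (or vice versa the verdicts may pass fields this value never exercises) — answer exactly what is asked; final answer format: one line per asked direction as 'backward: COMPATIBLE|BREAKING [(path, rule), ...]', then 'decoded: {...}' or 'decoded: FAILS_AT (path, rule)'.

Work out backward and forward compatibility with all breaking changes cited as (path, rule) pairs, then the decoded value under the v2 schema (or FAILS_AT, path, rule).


backward: BREAKING [(archived, R1), (verified, R3)]; forward: BREAKING [(archived, R2), (retries, R1), (retries, R4), (verified, R3)]; decoded: FAILS_AT (archived, R1)

each type pair in Profile: writer, then reader
backward analysis of Profile with v2 as reader and v1 as writer:
  archived has no writer counterpart
  Role -> Role, writer required: severity aligns to severity
  int32 -> int32, writer required: retries aligns to retries
  bool -> string, writer required: verified aligns to verified
  float32 -> float32, writer required: factor aligns to factor
  float64 -> float64, writer required: balance aligns to balance
  breaking: (archived, R1)
  breaking: (verified, R3)
  backward on Profile therefore BREAKING (2)
forward analysis of Profile with v1 as reader and v2 as writer:
  Role -> Role, writer required: severity aligns to severity
  int32 -> int32, writer optional: retries aligns to retries
  string -> bool, writer required: verified aligns to verified
  float32 -> float32, writer required: factor aligns to factor
  float64 -> float64, writer required: balance aligns to balance
  leftover writer field: archived
  breaking: (archived, R2)
  breaking: (retries, R1)
  breaking: (retries, R4)
  breaking: (verified, R3)
  forward on Profile therefore BREAKING (4)
decoding the Profile value with the v2 reader:
  read fails at archived under R1 (no fill)
  => FAILS_AT (archived, R1)


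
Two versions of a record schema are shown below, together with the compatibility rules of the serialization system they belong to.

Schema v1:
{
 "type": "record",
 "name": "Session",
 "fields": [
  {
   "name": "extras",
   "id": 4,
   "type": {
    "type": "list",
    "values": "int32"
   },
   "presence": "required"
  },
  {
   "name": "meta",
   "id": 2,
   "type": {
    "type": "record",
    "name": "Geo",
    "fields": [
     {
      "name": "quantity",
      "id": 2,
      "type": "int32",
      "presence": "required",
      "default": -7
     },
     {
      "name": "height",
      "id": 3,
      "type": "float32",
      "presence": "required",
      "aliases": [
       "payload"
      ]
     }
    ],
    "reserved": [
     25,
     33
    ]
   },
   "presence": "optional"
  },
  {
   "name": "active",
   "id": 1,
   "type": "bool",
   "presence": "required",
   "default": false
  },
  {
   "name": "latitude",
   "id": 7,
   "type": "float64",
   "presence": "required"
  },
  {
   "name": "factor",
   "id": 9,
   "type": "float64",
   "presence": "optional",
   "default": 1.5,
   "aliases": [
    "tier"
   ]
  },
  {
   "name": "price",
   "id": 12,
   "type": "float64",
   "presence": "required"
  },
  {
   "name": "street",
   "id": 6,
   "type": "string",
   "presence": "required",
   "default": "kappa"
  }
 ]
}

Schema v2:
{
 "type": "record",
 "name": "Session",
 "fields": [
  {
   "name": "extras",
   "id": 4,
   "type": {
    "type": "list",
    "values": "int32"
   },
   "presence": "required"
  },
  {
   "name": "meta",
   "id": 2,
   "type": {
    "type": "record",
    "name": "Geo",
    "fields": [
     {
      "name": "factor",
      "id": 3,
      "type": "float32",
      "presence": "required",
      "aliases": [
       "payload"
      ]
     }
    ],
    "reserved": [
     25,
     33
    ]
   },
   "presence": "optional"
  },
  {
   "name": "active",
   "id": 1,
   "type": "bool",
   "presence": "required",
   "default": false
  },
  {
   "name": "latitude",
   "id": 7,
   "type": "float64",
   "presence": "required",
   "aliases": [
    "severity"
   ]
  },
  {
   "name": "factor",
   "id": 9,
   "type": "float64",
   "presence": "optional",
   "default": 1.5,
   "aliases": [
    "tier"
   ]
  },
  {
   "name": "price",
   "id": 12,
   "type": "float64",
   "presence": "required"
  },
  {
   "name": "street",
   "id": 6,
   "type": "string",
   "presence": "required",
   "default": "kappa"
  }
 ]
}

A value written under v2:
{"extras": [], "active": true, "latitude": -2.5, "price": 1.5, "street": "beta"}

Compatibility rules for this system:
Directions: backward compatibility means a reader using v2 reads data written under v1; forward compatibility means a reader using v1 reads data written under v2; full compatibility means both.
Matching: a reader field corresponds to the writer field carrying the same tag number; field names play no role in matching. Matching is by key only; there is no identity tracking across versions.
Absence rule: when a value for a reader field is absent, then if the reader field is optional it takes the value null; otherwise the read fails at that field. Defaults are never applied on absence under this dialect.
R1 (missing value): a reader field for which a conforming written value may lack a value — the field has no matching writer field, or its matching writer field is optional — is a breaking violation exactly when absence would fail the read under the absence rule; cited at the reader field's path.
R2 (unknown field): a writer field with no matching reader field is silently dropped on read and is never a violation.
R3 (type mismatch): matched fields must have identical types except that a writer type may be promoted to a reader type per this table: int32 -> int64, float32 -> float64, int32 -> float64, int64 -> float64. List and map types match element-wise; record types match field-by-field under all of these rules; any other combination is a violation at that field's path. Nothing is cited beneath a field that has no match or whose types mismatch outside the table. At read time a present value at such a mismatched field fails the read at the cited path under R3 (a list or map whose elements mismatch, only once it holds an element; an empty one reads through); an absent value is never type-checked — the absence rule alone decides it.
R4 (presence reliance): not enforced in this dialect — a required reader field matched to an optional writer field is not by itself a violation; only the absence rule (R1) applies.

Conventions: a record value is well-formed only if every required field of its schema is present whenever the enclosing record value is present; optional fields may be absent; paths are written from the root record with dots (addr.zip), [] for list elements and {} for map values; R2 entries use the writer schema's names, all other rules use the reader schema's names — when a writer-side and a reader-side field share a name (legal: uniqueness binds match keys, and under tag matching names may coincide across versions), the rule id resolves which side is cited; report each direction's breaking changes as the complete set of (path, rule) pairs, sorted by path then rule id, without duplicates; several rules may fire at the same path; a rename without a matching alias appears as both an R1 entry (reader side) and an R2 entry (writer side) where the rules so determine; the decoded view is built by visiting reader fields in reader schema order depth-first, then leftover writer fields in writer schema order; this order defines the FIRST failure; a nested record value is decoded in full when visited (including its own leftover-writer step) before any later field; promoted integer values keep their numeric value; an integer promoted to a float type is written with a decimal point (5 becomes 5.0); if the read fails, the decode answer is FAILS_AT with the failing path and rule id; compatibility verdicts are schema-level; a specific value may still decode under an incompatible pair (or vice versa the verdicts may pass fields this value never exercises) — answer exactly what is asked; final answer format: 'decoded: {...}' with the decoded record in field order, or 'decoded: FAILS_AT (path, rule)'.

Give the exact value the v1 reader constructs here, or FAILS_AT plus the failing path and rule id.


each type pair in Session: writer, then reader
decode (reader v1):
  extras := []
  meta := null (missing; optional => null)
  active := true
  latitude := -2.5
  factor := null (missing; optional => null)
  price := 1.5
  street := "beta"
  => decoded: {"extras": [], "meta": null, "active": true, "latitude": -2.5, "factor": null, "price": 1.5, "street": "beta"}
ruling out the remaining Session differences:
  renamed field height to factor in record Geo -> inert under this dialect — no rule fires on Session and the result does not move
  removed field quantity from record Geo -> a verdict-level change on Session — the shown value reads the same

decoded: {"extras": [], "meta": null, "active": true, "latitude": -2.5, "factor": null, "price": 1.5, "street": "beta"}


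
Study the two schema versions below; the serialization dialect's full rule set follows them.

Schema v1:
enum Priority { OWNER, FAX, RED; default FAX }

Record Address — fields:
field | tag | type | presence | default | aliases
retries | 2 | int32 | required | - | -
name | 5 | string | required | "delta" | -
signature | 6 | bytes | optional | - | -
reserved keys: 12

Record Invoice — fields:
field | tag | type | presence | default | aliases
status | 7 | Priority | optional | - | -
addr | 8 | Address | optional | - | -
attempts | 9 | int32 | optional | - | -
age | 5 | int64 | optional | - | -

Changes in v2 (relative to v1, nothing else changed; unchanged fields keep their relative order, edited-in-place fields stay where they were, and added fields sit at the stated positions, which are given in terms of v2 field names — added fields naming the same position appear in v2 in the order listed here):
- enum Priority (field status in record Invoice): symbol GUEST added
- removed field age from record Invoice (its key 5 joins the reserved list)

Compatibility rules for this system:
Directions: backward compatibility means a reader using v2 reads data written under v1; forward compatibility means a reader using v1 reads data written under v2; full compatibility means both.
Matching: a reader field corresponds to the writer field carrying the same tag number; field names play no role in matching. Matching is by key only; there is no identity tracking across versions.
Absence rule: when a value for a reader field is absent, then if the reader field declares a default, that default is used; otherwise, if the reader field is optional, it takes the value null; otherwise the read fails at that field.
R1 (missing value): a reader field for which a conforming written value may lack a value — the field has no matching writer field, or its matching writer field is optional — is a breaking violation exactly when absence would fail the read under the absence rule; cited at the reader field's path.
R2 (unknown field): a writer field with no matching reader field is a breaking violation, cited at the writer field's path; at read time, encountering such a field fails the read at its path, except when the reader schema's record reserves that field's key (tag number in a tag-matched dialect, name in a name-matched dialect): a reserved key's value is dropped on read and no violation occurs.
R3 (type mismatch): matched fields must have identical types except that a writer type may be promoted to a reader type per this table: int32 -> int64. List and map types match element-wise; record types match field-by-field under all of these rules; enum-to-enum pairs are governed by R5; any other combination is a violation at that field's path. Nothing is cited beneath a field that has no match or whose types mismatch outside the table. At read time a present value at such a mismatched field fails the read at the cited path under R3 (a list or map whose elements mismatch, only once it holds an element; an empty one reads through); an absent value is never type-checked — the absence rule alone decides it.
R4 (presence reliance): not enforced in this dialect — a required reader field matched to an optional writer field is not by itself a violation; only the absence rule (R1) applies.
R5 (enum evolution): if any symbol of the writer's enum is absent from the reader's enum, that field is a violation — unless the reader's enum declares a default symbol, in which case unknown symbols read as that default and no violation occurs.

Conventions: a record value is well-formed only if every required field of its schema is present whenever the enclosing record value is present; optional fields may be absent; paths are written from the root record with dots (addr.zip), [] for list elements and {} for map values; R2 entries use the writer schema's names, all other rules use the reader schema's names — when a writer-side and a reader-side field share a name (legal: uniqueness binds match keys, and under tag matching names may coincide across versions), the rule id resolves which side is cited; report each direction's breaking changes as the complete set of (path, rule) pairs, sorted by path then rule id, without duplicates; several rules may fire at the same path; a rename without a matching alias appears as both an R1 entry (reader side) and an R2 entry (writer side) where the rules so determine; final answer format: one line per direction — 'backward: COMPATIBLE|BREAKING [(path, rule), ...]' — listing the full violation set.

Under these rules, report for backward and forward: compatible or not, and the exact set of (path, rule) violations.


each type pair in Invoice: writer, then reader
backward for Invoice (reader v2, writer v1):
  writer optional, Priority -> Priority: reader status maps from writer status
  writer optional, Address -> Address: reader addr maps from writer addr
  writer optional, int32 -> int32: reader attempts maps from writer attempts
  age (writer side), unknown to reader
  writer required, int32 -> int32: reader addr.retries maps from writer addr.retries
  writer required, string -> string: reader addr.name maps from writer addr.name
  writer optional, bytes -> bytes: reader addr.signature maps from writer addr.signature
  => no violations; backward on Invoice: COMPATIBLE
forward for Invoice (reader v1, writer v2):
  writer optional, Priority -> Priority: reader status maps from writer status
  writer optional, Address -> Address: reader addr maps from writer addr
  writer optional, int32 -> int32: reader attempts maps from writer attempts
  age: no writer-side match
  writer required, int32 -> int32: reader addr.retries maps from writer addr.retries
  writer required, string -> string: reader addr.name maps from writer addr.name
  writer optional, bytes -> bytes: reader addr.signature maps from writer addr.signature
  => no violations; forward on Invoice: COMPATIBLE

backward: COMPATIBLE []; forward: COMPATIBLE []


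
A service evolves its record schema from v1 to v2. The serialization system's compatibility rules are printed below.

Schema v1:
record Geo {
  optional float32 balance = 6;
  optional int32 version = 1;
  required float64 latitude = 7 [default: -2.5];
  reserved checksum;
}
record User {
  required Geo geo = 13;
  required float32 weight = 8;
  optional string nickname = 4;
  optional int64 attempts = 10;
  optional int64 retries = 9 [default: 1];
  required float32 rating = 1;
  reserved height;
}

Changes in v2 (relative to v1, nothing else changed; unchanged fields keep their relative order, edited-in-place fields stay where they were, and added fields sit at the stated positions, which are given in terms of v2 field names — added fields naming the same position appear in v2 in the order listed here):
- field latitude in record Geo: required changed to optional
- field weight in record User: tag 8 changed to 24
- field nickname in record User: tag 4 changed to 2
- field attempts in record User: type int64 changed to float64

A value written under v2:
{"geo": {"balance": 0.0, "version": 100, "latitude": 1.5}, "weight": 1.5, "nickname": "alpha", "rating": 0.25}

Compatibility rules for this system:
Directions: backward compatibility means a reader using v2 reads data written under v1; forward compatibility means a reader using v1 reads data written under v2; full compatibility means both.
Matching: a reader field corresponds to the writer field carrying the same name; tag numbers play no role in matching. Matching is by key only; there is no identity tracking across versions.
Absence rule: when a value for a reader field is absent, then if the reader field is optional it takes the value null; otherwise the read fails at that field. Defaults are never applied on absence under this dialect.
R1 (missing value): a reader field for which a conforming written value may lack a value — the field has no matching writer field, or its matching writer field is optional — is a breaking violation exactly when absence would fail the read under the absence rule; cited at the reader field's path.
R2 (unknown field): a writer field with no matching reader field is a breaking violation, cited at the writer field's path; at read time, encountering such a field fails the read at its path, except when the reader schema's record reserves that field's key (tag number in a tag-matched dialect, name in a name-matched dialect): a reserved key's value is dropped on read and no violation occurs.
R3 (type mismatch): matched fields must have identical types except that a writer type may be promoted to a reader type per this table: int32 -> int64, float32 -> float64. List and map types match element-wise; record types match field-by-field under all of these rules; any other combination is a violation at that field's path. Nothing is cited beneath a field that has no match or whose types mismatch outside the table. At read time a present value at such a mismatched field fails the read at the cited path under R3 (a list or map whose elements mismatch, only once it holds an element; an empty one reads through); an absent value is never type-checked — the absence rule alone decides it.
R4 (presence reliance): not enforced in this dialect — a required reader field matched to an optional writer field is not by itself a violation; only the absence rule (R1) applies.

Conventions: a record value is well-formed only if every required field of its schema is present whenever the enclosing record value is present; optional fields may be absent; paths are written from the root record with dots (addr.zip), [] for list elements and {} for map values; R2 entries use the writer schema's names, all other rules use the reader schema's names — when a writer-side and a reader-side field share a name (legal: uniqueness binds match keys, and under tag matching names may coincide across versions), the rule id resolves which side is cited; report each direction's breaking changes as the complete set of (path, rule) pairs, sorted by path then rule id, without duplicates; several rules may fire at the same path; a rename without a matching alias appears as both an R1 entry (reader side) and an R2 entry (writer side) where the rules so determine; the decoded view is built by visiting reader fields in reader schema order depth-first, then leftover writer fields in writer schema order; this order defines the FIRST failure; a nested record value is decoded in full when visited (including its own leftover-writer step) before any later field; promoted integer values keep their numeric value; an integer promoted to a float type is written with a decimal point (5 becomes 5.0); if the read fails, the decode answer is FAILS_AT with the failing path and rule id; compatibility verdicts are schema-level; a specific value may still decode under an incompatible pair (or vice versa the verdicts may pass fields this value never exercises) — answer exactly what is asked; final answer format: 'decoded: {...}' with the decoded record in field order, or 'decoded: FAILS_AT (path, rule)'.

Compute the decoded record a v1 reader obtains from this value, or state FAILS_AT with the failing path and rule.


each type pair in User: writer, then reader
decoding the User value with the v1 reader:
  geo.balance := 0.0
  geo.version := 100
  geo.latitude := 1.5
  weight := 1.5
  nickname := "alpha"
  attempts := null (absent, optional -> null)
  retries := null (absent, optional -> null)
  rating := 0.25
  => decoded: {"geo": {"balance": 0.0, "version": 100, "latitude": 1.5}, "weight": 1.5, "nickname": "alpha", "attempts": null, "retries": null, "rating": 0.25}
the rest of the User diff is inert for this question:
  field latitude in record Geo: required changed to optional -> affects the rule determinations only; this particular User value decodes identically
  field weight in record User: tag 8 changed to 24 -> fires no rule on User under this dialect and leaves the result unchanged
  field nickname in record User: tag 4 changed to 2 -> fires no rule on User under this dialect and leaves the result unchanged
  field attempts in record User: type int64 changed to float64 -> affects the rule determinations only; this particular User value decodes identically

decoded: {"geo": {"balance": 0.0, "version": 100, "latitude": 1.5}, "weight": 1.5, "nickname": "alpha", "attempts": null, "retries": null, "rating": 0.25}
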